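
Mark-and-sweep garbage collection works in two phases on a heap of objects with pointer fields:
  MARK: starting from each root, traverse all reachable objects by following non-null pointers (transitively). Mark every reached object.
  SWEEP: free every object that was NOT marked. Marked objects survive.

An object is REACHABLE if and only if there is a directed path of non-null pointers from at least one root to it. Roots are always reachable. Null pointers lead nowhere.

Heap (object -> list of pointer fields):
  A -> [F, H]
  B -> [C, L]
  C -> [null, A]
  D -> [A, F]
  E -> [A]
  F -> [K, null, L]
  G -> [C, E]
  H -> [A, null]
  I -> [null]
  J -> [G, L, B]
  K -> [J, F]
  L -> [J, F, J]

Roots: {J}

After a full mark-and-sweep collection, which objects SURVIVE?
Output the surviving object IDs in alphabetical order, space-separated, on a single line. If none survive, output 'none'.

Answer: A B C E F G H J K L

Derivation:
Roots: J
Mark J: refs=G L B, marked=J
Mark G: refs=C E, marked=G J
Mark L: refs=J F J, marked=G J L
Mark B: refs=C L, marked=B G J L
Mark C: refs=null A, marked=B C G J L
Mark E: refs=A, marked=B C E G J L
Mark F: refs=K null L, marked=B C E F G J L
Mark A: refs=F H, marked=A B C E F G J L
Mark K: refs=J F, marked=A B C E F G J K L
Mark H: refs=A null, marked=A B C E F G H J K L
Unmarked (collected): D I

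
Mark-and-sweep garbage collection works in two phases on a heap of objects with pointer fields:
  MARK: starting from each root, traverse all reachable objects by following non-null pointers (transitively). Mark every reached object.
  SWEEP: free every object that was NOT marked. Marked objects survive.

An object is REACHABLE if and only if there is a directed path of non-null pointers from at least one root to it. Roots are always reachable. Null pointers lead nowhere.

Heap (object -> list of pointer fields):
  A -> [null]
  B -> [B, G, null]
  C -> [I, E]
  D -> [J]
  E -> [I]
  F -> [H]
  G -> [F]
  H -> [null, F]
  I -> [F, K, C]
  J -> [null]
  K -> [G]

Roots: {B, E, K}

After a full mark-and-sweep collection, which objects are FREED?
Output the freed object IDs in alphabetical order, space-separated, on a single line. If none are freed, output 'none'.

Roots: B E K
Mark B: refs=B G null, marked=B
Mark E: refs=I, marked=B E
Mark K: refs=G, marked=B E K
Mark G: refs=F, marked=B E G K
Mark I: refs=F K C, marked=B E G I K
Mark F: refs=H, marked=B E F G I K
Mark C: refs=I E, marked=B C E F G I K
Mark H: refs=null F, marked=B C E F G H I K
Unmarked (collected): A D J

Answer: A D J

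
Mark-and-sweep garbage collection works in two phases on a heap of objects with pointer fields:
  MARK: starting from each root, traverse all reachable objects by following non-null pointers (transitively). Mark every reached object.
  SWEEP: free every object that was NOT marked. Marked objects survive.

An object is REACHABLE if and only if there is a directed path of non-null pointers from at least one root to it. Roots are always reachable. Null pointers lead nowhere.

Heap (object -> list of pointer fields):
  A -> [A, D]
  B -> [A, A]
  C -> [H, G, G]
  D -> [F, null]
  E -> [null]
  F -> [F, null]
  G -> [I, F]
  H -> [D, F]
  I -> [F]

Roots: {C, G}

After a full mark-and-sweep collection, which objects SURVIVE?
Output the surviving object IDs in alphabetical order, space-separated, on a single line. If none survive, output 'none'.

Answer: C D F G H I

Derivation:
Roots: C G
Mark C: refs=H G G, marked=C
Mark G: refs=I F, marked=C G
Mark H: refs=D F, marked=C G H
Mark I: refs=F, marked=C G H I
Mark F: refs=F null, marked=C F G H I
Mark D: refs=F null, marked=C D F G H I
Unmarked (collected): A B E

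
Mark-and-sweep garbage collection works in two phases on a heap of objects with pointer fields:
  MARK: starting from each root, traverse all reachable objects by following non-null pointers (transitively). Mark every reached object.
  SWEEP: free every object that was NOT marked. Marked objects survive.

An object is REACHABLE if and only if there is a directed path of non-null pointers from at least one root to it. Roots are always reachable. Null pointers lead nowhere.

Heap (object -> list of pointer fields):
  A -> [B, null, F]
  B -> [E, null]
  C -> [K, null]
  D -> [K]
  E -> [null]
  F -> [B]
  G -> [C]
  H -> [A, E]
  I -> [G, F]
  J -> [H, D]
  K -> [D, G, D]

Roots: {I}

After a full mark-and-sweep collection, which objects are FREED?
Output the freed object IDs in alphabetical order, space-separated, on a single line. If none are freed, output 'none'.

Roots: I
Mark I: refs=G F, marked=I
Mark G: refs=C, marked=G I
Mark F: refs=B, marked=F G I
Mark C: refs=K null, marked=C F G I
Mark B: refs=E null, marked=B C F G I
Mark K: refs=D G D, marked=B C F G I K
Mark E: refs=null, marked=B C E F G I K
Mark D: refs=K, marked=B C D E F G I K
Unmarked (collected): A H J

Answer: A H J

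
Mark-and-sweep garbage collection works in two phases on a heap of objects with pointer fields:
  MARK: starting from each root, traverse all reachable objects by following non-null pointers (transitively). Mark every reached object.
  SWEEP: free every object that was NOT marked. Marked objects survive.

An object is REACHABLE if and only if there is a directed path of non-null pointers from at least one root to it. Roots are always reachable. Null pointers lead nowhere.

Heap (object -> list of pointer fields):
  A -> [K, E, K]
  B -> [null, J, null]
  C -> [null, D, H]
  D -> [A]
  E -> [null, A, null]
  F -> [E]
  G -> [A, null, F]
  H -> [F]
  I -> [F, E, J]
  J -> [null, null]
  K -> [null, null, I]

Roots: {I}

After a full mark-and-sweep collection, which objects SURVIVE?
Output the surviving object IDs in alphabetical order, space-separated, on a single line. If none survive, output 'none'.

Answer: A E F I J K

Derivation:
Roots: I
Mark I: refs=F E J, marked=I
Mark F: refs=E, marked=F I
Mark E: refs=null A null, marked=E F I
Mark J: refs=null null, marked=E F I J
Mark A: refs=K E K, marked=A E F I J
Mark K: refs=null null I, marked=A E F I J K
Unmarked (collected): B C D G H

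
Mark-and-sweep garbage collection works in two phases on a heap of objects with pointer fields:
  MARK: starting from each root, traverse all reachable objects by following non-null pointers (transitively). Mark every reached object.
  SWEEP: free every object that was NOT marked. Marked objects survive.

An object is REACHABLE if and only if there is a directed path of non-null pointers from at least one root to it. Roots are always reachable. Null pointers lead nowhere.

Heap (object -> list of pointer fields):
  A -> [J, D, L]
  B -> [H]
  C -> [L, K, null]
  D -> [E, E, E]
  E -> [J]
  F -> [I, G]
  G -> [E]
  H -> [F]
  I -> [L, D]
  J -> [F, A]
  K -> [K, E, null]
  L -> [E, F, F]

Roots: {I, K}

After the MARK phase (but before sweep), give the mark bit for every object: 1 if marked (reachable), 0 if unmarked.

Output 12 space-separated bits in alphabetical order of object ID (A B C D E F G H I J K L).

Answer: 1 0 0 1 1 1 1 0 1 1 1 1

Derivation:
Roots: I K
Mark I: refs=L D, marked=I
Mark K: refs=K E null, marked=I K
Mark L: refs=E F F, marked=I K L
Mark D: refs=E E E, marked=D I K L
Mark E: refs=J, marked=D E I K L
Mark F: refs=I G, marked=D E F I K L
Mark J: refs=F A, marked=D E F I J K L
Mark G: refs=E, marked=D E F G I J K L
Mark A: refs=J D L, marked=A D E F G I J K L
Unmarked (collected): B C H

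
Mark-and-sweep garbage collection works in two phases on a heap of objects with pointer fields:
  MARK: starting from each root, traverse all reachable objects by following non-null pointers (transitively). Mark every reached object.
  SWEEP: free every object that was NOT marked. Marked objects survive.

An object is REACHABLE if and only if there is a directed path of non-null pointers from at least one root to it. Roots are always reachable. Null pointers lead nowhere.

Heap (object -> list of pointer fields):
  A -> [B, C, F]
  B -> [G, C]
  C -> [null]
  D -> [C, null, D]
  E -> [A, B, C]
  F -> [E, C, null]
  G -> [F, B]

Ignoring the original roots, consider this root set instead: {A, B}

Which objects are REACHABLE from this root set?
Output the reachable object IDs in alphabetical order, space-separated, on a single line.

Roots: A B
Mark A: refs=B C F, marked=A
Mark B: refs=G C, marked=A B
Mark C: refs=null, marked=A B C
Mark F: refs=E C null, marked=A B C F
Mark G: refs=F B, marked=A B C F G
Mark E: refs=A B C, marked=A B C E F G
Unmarked (collected): D

Answer: A B C E F G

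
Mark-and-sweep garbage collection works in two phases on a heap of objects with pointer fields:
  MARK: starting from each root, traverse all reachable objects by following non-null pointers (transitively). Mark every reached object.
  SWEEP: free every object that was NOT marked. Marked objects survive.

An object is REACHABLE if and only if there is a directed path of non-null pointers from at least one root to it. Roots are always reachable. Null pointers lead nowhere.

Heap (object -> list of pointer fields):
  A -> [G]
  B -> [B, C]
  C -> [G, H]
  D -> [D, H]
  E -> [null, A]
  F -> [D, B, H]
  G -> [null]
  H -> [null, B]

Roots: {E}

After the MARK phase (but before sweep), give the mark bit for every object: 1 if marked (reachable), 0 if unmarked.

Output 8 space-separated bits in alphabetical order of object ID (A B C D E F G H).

Answer: 1 0 0 0 1 0 1 0

Derivation:
Roots: E
Mark E: refs=null A, marked=E
Mark A: refs=G, marked=A E
Mark G: refs=null, marked=A E G
Unmarked (collected): B C D F H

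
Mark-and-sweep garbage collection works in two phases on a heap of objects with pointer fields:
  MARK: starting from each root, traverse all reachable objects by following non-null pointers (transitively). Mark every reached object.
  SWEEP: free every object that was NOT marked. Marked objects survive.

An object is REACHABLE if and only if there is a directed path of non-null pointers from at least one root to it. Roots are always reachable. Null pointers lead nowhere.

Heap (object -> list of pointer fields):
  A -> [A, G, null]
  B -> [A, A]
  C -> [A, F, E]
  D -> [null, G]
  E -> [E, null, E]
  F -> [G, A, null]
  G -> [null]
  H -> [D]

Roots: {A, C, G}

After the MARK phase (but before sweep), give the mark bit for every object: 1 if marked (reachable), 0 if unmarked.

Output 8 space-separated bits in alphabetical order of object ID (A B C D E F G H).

Answer: 1 0 1 0 1 1 1 0

Derivation:
Roots: A C G
Mark A: refs=A G null, marked=A
Mark C: refs=A F E, marked=A C
Mark G: refs=null, marked=A C G
Mark F: refs=G A null, marked=A C F G
Mark E: refs=E null E, marked=A C E F G
Unmarked (collected): B D H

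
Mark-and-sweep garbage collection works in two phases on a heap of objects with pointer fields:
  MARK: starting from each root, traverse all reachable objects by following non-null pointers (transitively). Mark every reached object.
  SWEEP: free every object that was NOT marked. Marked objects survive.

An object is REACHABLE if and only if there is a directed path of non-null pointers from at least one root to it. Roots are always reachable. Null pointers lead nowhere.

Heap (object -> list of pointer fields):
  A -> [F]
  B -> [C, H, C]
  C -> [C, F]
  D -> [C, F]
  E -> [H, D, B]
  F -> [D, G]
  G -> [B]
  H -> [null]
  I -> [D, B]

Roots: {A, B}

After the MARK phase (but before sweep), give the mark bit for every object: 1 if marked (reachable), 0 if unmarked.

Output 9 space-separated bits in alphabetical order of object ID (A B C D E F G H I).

Roots: A B
Mark A: refs=F, marked=A
Mark B: refs=C H C, marked=A B
Mark F: refs=D G, marked=A B F
Mark C: refs=C F, marked=A B C F
Mark H: refs=null, marked=A B C F H
Mark D: refs=C F, marked=A B C D F H
Mark G: refs=B, marked=A B C D F G H
Unmarked (collected): E I

Answer: 1 1 1 1 0 1 1 1 0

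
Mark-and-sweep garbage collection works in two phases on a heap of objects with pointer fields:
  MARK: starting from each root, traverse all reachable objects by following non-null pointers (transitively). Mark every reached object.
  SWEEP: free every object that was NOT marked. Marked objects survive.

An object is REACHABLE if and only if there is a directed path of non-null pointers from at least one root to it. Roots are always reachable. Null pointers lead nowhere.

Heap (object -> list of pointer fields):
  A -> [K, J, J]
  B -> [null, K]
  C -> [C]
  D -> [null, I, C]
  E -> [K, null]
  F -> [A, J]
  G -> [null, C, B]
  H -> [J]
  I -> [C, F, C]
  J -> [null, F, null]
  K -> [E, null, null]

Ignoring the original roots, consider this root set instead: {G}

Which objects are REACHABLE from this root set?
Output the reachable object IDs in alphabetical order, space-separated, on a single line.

Roots: G
Mark G: refs=null C B, marked=G
Mark C: refs=C, marked=C G
Mark B: refs=null K, marked=B C G
Mark K: refs=E null null, marked=B C G K
Mark E: refs=K null, marked=B C E G K
Unmarked (collected): A D F H I J

Answer: B C E G K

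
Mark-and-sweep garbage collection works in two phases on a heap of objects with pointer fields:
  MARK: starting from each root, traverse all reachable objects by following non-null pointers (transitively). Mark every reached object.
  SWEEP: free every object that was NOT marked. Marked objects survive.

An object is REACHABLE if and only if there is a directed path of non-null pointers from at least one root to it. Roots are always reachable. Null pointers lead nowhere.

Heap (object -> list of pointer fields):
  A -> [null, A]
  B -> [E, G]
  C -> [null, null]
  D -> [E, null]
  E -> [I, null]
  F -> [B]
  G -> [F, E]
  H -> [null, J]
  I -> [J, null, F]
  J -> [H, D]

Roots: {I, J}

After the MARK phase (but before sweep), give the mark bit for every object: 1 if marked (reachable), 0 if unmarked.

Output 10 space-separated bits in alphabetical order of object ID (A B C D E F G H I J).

Roots: I J
Mark I: refs=J null F, marked=I
Mark J: refs=H D, marked=I J
Mark F: refs=B, marked=F I J
Mark H: refs=null J, marked=F H I J
Mark D: refs=E null, marked=D F H I J
Mark B: refs=E G, marked=B D F H I J
Mark E: refs=I null, marked=B D E F H I J
Mark G: refs=F E, marked=B D E F G H I J
Unmarked (collected): A C

Answer: 0 1 0 1 1 1 1 1 1 1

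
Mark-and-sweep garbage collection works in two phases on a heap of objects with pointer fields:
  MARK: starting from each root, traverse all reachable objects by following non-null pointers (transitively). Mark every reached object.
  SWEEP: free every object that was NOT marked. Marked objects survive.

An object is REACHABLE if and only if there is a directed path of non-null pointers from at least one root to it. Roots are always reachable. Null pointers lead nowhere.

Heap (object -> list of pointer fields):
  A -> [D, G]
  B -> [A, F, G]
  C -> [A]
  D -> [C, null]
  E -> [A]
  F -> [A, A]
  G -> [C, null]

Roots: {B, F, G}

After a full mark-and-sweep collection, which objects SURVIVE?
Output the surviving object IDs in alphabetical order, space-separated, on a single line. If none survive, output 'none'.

Answer: A B C D F G

Derivation:
Roots: B F G
Mark B: refs=A F G, marked=B
Mark F: refs=A A, marked=B F
Mark G: refs=C null, marked=B F G
Mark A: refs=D G, marked=A B F G
Mark C: refs=A, marked=A B C F G
Mark D: refs=C null, marked=A B C D F G
Unmarked (collected): E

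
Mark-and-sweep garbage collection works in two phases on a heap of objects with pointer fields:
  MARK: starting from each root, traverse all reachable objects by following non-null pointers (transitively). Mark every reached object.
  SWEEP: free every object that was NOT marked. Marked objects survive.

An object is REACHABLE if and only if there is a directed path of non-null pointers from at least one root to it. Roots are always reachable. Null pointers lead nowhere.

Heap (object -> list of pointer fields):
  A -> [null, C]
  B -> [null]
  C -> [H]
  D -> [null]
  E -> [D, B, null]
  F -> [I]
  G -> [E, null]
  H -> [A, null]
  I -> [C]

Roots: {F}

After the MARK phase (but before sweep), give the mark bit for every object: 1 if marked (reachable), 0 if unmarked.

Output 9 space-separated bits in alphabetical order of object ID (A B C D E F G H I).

Roots: F
Mark F: refs=I, marked=F
Mark I: refs=C, marked=F I
Mark C: refs=H, marked=C F I
Mark H: refs=A null, marked=C F H I
Mark A: refs=null C, marked=A C F H I
Unmarked (collected): B D E G

Answer: 1 0 1 0 0 1 0 1 1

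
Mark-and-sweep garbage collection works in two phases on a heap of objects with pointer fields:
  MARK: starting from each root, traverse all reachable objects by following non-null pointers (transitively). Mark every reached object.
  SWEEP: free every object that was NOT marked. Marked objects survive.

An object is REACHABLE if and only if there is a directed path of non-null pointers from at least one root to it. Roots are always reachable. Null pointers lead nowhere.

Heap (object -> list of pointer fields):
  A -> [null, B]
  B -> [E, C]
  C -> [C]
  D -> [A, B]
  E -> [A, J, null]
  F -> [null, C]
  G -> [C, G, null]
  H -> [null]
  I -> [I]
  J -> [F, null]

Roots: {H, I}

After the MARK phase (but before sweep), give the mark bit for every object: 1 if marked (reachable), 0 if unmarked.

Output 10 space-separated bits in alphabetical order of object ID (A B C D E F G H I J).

Roots: H I
Mark H: refs=null, marked=H
Mark I: refs=I, marked=H I
Unmarked (collected): A B C D E F G J

Answer: 0 0 0 0 0 0 0 1 1 0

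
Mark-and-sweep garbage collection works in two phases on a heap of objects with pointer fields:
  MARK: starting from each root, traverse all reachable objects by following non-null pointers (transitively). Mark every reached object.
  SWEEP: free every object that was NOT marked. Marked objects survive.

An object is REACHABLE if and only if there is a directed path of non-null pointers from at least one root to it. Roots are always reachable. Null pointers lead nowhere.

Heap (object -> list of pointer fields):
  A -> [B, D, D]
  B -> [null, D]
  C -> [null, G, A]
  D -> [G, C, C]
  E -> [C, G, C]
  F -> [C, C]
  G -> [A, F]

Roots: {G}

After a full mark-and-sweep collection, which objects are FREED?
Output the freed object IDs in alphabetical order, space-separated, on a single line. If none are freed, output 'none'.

Answer: E

Derivation:
Roots: G
Mark G: refs=A F, marked=G
Mark A: refs=B D D, marked=A G
Mark F: refs=C C, marked=A F G
Mark B: refs=null D, marked=A B F G
Mark D: refs=G C C, marked=A B D F G
Mark C: refs=null G A, marked=A B C D F G
Unmarked (collected): E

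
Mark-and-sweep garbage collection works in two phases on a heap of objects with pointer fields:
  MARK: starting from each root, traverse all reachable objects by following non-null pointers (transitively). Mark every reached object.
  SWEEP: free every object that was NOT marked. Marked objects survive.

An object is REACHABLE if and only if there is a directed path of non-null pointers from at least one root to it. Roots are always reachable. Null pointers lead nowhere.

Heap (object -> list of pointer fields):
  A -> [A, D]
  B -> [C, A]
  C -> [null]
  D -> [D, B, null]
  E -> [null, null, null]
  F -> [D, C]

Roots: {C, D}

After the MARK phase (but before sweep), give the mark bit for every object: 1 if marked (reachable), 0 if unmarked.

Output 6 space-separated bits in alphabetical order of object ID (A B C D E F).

Roots: C D
Mark C: refs=null, marked=C
Mark D: refs=D B null, marked=C D
Mark B: refs=C A, marked=B C D
Mark A: refs=A D, marked=A B C D
Unmarked (collected): E F

Answer: 1 1 1 1 0 0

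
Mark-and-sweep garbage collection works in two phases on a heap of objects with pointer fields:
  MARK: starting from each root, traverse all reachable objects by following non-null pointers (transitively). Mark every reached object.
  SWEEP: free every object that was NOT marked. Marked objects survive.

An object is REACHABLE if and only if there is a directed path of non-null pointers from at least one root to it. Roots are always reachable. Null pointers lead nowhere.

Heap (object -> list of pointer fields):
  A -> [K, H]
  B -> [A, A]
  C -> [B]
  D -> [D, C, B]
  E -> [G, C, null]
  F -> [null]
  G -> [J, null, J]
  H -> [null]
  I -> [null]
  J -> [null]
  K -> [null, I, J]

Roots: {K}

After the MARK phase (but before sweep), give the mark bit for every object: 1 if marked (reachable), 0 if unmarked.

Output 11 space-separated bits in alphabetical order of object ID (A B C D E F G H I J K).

Roots: K
Mark K: refs=null I J, marked=K
Mark I: refs=null, marked=I K
Mark J: refs=null, marked=I J K
Unmarked (collected): A B C D E F G H

Answer: 0 0 0 0 0 0 0 0 1 1 1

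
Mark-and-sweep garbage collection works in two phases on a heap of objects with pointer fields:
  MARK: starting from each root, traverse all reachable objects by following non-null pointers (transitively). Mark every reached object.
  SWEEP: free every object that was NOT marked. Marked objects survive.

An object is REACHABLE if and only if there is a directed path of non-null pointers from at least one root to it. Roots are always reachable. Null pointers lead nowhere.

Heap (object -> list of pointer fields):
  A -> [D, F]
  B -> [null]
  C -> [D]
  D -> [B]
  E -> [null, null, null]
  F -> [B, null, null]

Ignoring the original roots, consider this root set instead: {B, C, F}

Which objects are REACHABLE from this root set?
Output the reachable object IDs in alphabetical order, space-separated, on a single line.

Answer: B C D F

Derivation:
Roots: B C F
Mark B: refs=null, marked=B
Mark C: refs=D, marked=B C
Mark F: refs=B null null, marked=B C F
Mark D: refs=B, marked=B C D F
Unmarked (collected): A E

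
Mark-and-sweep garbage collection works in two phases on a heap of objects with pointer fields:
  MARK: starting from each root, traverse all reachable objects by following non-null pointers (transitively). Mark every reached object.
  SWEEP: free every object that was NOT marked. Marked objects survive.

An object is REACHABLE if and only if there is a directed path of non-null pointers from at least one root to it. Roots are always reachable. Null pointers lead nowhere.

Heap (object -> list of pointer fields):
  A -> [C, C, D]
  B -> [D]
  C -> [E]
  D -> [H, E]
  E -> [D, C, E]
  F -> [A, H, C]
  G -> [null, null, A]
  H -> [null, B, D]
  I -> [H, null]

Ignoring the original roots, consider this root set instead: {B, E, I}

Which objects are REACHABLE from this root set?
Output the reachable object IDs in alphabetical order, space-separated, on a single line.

Roots: B E I
Mark B: refs=D, marked=B
Mark E: refs=D C E, marked=B E
Mark I: refs=H null, marked=B E I
Mark D: refs=H E, marked=B D E I
Mark C: refs=E, marked=B C D E I
Mark H: refs=null B D, marked=B C D E H I
Unmarked (collected): A F G

Answer: B C D E H I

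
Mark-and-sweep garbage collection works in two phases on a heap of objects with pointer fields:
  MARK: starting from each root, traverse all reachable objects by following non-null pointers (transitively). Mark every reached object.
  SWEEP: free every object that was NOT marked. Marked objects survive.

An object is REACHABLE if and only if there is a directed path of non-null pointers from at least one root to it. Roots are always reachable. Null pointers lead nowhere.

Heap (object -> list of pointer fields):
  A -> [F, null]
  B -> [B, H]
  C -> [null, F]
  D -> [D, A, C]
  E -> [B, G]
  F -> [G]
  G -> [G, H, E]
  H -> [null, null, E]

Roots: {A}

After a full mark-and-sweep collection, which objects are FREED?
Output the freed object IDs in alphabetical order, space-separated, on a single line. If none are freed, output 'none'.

Answer: C D

Derivation:
Roots: A
Mark A: refs=F null, marked=A
Mark F: refs=G, marked=A F
Mark G: refs=G H E, marked=A F G
Mark H: refs=null null E, marked=A F G H
Mark E: refs=B G, marked=A E F G H
Mark B: refs=B H, marked=A B E F G H
Unmarked (collected): C D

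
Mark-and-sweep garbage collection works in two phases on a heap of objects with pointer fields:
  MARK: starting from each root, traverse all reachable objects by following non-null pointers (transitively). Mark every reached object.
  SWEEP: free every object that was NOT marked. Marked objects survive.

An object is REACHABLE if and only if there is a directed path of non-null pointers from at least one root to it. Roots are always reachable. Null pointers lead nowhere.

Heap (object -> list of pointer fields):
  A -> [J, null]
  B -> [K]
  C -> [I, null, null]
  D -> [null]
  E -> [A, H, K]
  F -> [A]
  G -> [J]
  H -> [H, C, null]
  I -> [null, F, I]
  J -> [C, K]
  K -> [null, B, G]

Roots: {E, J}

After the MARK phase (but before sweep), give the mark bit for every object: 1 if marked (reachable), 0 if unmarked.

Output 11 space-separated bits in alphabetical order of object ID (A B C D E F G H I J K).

Roots: E J
Mark E: refs=A H K, marked=E
Mark J: refs=C K, marked=E J
Mark A: refs=J null, marked=A E J
Mark H: refs=H C null, marked=A E H J
Mark K: refs=null B G, marked=A E H J K
Mark C: refs=I null null, marked=A C E H J K
Mark B: refs=K, marked=A B C E H J K
Mark G: refs=J, marked=A B C E G H J K
Mark I: refs=null F I, marked=A B C E G H I J K
Mark F: refs=A, marked=A B C E F G H I J K
Unmarked (collected): D

Answer: 1 1 1 0 1 1 1 1 1 1 1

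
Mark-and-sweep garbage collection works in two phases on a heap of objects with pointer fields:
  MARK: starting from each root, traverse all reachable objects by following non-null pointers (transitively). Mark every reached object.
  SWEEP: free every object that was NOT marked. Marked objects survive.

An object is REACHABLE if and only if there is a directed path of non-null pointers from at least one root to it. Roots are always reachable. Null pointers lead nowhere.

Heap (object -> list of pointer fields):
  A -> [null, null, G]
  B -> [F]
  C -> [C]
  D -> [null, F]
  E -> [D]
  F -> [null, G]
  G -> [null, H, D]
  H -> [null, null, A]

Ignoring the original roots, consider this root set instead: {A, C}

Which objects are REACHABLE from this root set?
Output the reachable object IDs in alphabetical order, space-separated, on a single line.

Answer: A C D F G H

Derivation:
Roots: A C
Mark A: refs=null null G, marked=A
Mark C: refs=C, marked=A C
Mark G: refs=null H D, marked=A C G
Mark H: refs=null null A, marked=A C G H
Mark D: refs=null F, marked=A C D G H
Mark F: refs=null G, marked=A C D F G H
Unmarked (collected): B E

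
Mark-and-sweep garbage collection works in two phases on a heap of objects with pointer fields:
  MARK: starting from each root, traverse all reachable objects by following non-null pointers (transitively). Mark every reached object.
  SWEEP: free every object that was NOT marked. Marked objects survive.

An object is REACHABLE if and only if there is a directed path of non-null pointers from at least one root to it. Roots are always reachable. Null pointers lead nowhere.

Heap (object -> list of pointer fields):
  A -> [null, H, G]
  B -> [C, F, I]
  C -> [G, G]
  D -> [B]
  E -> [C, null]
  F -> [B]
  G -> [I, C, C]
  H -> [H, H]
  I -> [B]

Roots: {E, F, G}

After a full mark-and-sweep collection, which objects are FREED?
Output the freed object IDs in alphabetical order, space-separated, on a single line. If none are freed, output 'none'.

Roots: E F G
Mark E: refs=C null, marked=E
Mark F: refs=B, marked=E F
Mark G: refs=I C C, marked=E F G
Mark C: refs=G G, marked=C E F G
Mark B: refs=C F I, marked=B C E F G
Mark I: refs=B, marked=B C E F G I
Unmarked (collected): A D H

Answer: A D H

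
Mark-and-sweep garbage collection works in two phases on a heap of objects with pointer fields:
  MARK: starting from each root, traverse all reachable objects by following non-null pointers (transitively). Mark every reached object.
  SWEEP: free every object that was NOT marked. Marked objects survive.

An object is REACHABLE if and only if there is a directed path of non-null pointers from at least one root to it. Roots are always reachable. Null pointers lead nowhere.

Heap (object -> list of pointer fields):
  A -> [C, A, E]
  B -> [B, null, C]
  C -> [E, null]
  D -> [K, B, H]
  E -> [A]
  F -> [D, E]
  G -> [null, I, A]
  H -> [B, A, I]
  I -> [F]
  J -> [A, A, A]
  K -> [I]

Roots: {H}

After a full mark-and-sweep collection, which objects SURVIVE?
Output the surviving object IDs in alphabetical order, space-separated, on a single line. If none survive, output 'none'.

Answer: A B C D E F H I K

Derivation:
Roots: H
Mark H: refs=B A I, marked=H
Mark B: refs=B null C, marked=B H
Mark A: refs=C A E, marked=A B H
Mark I: refs=F, marked=A B H I
Mark C: refs=E null, marked=A B C H I
Mark E: refs=A, marked=A B C E H I
Mark F: refs=D E, marked=A B C E F H I
Mark D: refs=K B H, marked=A B C D E F H I
Mark K: refs=I, marked=A B C D E F H I K
Unmarked (collected): G J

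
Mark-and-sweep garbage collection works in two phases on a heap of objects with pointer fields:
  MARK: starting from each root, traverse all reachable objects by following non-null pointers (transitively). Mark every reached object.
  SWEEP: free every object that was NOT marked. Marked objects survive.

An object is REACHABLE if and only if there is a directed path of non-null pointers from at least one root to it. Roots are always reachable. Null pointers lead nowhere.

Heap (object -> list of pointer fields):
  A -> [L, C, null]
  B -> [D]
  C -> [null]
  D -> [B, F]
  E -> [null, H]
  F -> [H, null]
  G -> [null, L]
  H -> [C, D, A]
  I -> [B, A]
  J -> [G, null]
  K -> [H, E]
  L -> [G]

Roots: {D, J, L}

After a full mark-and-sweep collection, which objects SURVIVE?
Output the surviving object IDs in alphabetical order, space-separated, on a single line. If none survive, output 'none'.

Roots: D J L
Mark D: refs=B F, marked=D
Mark J: refs=G null, marked=D J
Mark L: refs=G, marked=D J L
Mark B: refs=D, marked=B D J L
Mark F: refs=H null, marked=B D F J L
Mark G: refs=null L, marked=B D F G J L
Mark H: refs=C D A, marked=B D F G H J L
Mark C: refs=null, marked=B C D F G H J L
Mark A: refs=L C null, marked=A B C D F G H J L
Unmarked (collected): E I K

Answer: A B C D F G H J L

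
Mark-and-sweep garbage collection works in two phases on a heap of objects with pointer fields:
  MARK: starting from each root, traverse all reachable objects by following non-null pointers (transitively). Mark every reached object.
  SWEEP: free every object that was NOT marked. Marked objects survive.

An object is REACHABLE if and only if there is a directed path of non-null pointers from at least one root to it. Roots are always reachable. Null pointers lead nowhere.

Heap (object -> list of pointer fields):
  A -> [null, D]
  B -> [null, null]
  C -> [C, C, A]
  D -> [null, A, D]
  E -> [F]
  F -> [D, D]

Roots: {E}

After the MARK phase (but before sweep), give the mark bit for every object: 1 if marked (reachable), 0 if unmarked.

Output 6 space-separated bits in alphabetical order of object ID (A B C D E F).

Answer: 1 0 0 1 1 1

Derivation:
Roots: E
Mark E: refs=F, marked=E
Mark F: refs=D D, marked=E F
Mark D: refs=null A D, marked=D E F
Mark A: refs=null D, marked=A D E F
Unmarked (collected): B C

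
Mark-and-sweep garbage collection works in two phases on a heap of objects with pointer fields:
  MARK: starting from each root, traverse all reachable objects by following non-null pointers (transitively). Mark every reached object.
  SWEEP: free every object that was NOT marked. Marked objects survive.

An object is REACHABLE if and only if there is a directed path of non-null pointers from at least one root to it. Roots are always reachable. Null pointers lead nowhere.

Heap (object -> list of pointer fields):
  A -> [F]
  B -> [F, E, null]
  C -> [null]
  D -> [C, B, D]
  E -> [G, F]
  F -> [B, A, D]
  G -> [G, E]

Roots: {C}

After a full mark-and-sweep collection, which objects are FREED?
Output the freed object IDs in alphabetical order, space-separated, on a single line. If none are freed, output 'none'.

Answer: A B D E F G

Derivation:
Roots: C
Mark C: refs=null, marked=C
Unmarked (collected): A B D E F G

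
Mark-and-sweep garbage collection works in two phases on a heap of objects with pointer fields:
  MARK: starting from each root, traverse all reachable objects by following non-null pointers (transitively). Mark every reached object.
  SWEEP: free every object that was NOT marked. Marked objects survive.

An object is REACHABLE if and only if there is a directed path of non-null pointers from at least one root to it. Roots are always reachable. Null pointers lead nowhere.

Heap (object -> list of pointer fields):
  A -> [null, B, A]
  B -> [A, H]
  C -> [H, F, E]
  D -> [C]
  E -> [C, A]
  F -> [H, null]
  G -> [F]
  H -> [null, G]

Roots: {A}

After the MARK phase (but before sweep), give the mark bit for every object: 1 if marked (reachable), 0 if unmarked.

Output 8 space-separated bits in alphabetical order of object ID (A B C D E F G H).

Answer: 1 1 0 0 0 1 1 1

Derivation:
Roots: A
Mark A: refs=null B A, marked=A
Mark B: refs=A H, marked=A B
Mark H: refs=null G, marked=A B H
Mark G: refs=F, marked=A B G H
Mark F: refs=H null, marked=A B F G H
Unmarked (collected): C D E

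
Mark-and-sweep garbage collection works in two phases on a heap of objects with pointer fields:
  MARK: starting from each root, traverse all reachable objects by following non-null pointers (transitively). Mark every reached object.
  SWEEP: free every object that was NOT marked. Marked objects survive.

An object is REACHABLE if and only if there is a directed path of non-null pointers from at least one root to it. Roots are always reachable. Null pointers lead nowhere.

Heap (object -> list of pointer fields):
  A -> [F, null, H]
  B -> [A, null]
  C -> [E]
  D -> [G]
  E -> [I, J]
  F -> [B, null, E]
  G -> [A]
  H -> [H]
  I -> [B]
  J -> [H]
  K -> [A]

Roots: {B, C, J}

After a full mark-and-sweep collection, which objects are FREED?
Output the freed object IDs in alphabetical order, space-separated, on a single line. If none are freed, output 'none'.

Answer: D G K

Derivation:
Roots: B C J
Mark B: refs=A null, marked=B
Mark C: refs=E, marked=B C
Mark J: refs=H, marked=B C J
Mark A: refs=F null H, marked=A B C J
Mark E: refs=I J, marked=A B C E J
Mark H: refs=H, marked=A B C E H J
Mark F: refs=B null E, marked=A B C E F H J
Mark I: refs=B, marked=A B C E F H I J
Unmarked (collected): D G K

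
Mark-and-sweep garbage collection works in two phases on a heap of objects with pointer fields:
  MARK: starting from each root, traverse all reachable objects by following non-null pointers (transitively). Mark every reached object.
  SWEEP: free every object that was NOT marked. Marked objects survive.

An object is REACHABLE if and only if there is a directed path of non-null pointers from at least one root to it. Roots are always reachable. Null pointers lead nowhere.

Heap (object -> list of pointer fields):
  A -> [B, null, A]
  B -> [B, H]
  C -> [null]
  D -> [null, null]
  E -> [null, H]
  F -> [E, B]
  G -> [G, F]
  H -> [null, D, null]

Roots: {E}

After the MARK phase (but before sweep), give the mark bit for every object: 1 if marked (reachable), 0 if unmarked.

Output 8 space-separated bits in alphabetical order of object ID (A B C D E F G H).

Answer: 0 0 0 1 1 0 0 1

Derivation:
Roots: E
Mark E: refs=null H, marked=E
Mark H: refs=null D null, marked=E H
Mark D: refs=null null, marked=D E H
Unmarked (collected): A B C F G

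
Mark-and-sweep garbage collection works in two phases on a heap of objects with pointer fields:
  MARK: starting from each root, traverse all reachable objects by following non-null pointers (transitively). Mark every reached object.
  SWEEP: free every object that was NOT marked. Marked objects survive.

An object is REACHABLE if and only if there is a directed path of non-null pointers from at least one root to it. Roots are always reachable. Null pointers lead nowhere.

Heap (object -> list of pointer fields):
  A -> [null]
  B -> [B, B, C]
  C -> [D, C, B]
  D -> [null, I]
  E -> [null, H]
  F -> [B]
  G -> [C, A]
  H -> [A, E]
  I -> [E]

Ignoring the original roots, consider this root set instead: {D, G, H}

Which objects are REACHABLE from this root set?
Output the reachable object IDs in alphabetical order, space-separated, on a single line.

Roots: D G H
Mark D: refs=null I, marked=D
Mark G: refs=C A, marked=D G
Mark H: refs=A E, marked=D G H
Mark I: refs=E, marked=D G H I
Mark C: refs=D C B, marked=C D G H I
Mark A: refs=null, marked=A C D G H I
Mark E: refs=null H, marked=A C D E G H I
Mark B: refs=B B C, marked=A B C D E G H I
Unmarked (collected): F

Answer: A B C D E G H I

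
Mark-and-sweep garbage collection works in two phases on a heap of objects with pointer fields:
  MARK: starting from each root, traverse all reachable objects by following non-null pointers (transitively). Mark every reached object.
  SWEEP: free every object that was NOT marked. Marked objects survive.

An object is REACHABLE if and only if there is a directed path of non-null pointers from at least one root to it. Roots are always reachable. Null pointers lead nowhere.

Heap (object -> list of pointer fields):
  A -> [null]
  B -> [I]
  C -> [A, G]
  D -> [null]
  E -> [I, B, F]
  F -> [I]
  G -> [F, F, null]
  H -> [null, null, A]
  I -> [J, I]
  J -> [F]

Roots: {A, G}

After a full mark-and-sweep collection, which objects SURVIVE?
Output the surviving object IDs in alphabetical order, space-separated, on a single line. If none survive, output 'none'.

Answer: A F G I J

Derivation:
Roots: A G
Mark A: refs=null, marked=A
Mark G: refs=F F null, marked=A G
Mark F: refs=I, marked=A F G
Mark I: refs=J I, marked=A F G I
Mark J: refs=F, marked=A F G I J
Unmarked (collected): B C D E H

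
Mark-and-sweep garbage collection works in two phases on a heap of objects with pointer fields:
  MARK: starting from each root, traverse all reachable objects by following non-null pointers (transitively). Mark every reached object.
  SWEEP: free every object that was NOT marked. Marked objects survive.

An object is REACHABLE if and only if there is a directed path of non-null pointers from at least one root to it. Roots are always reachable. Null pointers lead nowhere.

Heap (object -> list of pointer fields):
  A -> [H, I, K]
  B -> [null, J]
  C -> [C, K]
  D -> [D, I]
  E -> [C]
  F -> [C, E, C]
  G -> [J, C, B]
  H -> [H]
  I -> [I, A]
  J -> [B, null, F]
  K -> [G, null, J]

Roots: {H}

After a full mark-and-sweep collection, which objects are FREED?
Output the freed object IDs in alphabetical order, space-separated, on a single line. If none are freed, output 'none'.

Roots: H
Mark H: refs=H, marked=H
Unmarked (collected): A B C D E F G I J K

Answer: A B C D E F G I J K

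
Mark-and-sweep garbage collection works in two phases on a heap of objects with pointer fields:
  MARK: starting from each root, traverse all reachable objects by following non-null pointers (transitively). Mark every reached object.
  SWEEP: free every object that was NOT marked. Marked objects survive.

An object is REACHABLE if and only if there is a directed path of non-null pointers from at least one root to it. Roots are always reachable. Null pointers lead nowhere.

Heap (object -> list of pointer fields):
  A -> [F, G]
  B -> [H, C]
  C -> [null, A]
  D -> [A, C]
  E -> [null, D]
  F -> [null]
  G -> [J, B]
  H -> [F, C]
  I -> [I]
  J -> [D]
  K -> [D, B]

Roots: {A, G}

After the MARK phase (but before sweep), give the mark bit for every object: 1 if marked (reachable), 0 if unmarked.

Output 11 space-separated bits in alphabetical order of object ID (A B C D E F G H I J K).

Roots: A G
Mark A: refs=F G, marked=A
Mark G: refs=J B, marked=A G
Mark F: refs=null, marked=A F G
Mark J: refs=D, marked=A F G J
Mark B: refs=H C, marked=A B F G J
Mark D: refs=A C, marked=A B D F G J
Mark H: refs=F C, marked=A B D F G H J
Mark C: refs=null A, marked=A B C D F G H J
Unmarked (collected): E I K

Answer: 1 1 1 1 0 1 1 1 0 1 0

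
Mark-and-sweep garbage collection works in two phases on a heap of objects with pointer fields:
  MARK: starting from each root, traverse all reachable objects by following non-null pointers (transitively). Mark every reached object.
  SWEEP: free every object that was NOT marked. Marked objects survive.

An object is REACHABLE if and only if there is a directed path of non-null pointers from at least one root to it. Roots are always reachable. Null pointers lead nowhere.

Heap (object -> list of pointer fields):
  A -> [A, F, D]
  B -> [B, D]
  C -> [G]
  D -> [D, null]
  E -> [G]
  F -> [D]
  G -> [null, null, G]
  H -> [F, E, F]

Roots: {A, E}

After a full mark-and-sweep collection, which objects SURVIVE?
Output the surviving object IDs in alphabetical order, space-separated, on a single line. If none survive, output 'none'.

Answer: A D E F G

Derivation:
Roots: A E
Mark A: refs=A F D, marked=A
Mark E: refs=G, marked=A E
Mark F: refs=D, marked=A E F
Mark D: refs=D null, marked=A D E F
Mark G: refs=null null G, marked=A D E F G
Unmarked (collected): B C H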